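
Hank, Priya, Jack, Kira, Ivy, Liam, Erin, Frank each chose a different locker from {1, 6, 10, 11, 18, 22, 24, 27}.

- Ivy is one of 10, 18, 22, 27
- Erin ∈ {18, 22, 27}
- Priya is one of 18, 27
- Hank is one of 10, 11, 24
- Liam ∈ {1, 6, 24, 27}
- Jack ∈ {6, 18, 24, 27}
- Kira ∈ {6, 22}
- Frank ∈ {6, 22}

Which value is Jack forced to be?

The 8 variables together cover exactly {1, 6, 10, 11, 18, 22, 24, 27} — 8 values for 8 variables — and 1 appears only in Liam's list, so Liam = 1.
Among the 7 still-open variables, 11 fits only Hank (and all 7 values in {6, 10, 11, 18, 22, 24, 27} must be used), so Hank = 11.
The 6 still-open variables together cover exactly {6, 10, 18, 22, 24, 27} — 6 values for 6 variables — and 10 appears only in Ivy's list, so Ivy = 10.
The 5 still-open variables draw from only 5 values {6, 18, 22, 24, 27}, so each is used; only Jack can be 24, hence Jack = 24.

24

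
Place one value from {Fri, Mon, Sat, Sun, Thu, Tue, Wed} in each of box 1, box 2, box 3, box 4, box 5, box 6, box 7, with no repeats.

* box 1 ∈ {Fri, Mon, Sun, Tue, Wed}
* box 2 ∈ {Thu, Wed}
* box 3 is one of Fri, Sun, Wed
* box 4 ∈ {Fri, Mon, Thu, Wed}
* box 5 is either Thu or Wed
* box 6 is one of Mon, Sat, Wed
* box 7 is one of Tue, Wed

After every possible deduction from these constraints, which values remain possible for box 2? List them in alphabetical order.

Thu, Wed

The 7 variables together cover exactly {Fri, Mon, Sat, Sun, Thu, Tue, Wed} — 7 values for 7 variables — and Sat appears only in box 6's list, so box 6 = Sat.
box 2 and box 5 share exactly the 2 values {Thu, Wed}; by pigeonhole those values go to them, so strike Thu, Wed from box 1, box 3, box 4, box 7.
box 7 must be Tue (only option left). Eliminate Tue elsewhere: box 1.
No further eliminations apply; box 2 can still be any of Thu, Wed.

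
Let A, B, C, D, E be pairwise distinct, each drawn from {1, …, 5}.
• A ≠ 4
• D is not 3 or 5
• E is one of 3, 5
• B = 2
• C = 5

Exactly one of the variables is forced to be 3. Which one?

B has just one choice, so B = 2. So A, D can't be 2.
C has just one choice, so C = 5. So A, E can't be 5.
So 3 goes to E.

E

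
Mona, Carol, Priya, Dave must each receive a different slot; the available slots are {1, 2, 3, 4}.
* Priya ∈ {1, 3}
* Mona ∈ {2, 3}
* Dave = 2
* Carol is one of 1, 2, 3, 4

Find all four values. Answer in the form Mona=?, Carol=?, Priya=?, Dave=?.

Dave must be 2 (only option left). So Mona, Carol can't be 2.
Mona's domain is down to {3}, so Mona = 3. Strike 3 from Carol, Priya.
Priya's domain is down to {1}, so Priya = 1. Remove 1 from Carol.
Carol must be 4 (only option left).

Mona=3, Carol=4, Priya=1, Dave=2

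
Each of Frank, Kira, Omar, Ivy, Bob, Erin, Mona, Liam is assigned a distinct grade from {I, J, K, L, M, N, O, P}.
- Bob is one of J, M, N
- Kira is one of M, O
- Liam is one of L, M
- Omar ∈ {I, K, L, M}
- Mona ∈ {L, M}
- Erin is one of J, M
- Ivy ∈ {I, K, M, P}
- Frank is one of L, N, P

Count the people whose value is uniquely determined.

The 8 variables together cover exactly {I, J, K, L, M, N, O, P} — 8 values for 8 variables — and O appears only in Kira's list, so Kira = O.
The 2 variables Mona and Liam are confined to {L, M}, which locks those values in; drop them from Frank, Omar, Ivy, Bob, Erin.
Erin must be J (only option left). Strike J from Bob.
Bob's domain is down to {N}, so Bob = N. Eliminate N elsewhere: Frank.
That leaves Frank = P. Strike P from Ivy.
Determined: Frank=P, Kira=O, Bob=N, Erin=J. The other people each still have more than one consistent value. That makes 4.

4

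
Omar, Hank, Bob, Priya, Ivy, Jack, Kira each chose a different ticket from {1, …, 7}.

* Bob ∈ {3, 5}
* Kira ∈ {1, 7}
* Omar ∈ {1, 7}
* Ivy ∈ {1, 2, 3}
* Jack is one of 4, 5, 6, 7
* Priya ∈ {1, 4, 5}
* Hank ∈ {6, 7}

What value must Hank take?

The 7 variables together cover exactly {1, 2, 3, 4, 5, 6, 7} — 7 values for 7 variables — and 2 appears only in Ivy's list, so Ivy = 2.
Among the 6 still-open variables, 3 fits only Bob (and all 6 values in {1, 3, 4, 5, 6, 7} must be used), so Bob = 3.
The 2 variables Omar and Kira are confined to {1, 7}, which locks those values in; drop them from Hank, Priya, Jack.
So Hank = 6.

6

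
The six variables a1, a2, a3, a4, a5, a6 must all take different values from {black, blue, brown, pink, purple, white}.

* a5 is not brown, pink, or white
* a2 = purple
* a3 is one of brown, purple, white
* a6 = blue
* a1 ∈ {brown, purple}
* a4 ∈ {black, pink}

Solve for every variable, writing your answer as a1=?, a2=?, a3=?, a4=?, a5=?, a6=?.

a1=brown, a2=purple, a3=white, a4=pink, a5=black, a6=blue

a2's domain is down to {purple}, so a2 = purple. Remove purple from a1, a3, a5.
a6 has just one choice, so a6 = blue. Remove blue from a5.
a1 must be brown (only option left). Strike brown from a3.
a3 has just one choice, so a3 = white.
a5 has just one choice, so a5 = black. Strike black from a4.
a4 must be pink (only option left).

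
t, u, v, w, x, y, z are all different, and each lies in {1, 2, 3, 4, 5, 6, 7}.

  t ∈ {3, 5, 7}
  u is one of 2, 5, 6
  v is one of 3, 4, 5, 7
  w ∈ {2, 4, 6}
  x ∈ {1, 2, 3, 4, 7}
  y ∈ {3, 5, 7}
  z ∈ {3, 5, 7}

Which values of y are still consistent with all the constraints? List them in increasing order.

3, 5, 7

The 7 variables together cover exactly {1, 2, 3, 4, 5, 6, 7} — 7 values for 7 variables — and 1 appears only in x's list, so x = 1.
The 3 variables t, y, z are confined to {3, 5, 7}, which locks those values in; drop them from u, v.
v has just one choice, so v = 4. Strike 4 from w.
No further eliminations apply; y can still be any of 3, 5, 7.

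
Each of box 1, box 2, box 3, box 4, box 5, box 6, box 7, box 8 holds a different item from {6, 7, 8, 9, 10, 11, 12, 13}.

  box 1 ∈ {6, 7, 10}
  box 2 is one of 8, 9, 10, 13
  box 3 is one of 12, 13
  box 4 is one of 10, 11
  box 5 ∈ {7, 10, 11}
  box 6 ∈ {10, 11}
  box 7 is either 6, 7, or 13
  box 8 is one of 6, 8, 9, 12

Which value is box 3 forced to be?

12

The 2 variables box 4 and box 6 are confined to {10, 11}, which locks those values in; drop them from box 1, box 2, box 5.
That leaves box 5 = 7. Eliminate 7 elsewhere: box 1, box 7.
box 1 has just one choice, so box 1 = 6. Remove 6 from box 7, box 8.
box 7's domain is down to {13}, so box 7 = 13. Eliminate 13 elsewhere: box 2, box 3.
So box 3 = 12.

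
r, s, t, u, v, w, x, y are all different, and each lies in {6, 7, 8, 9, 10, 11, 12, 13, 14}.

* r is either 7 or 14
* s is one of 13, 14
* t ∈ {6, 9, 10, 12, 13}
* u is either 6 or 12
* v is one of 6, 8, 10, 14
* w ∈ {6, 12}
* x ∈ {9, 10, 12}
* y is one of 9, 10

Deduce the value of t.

The 8 variables together cover exactly {6, 7, 8, 9, 10, 12, 13, 14} — 8 values for 8 variables — and 7 appears only in r's list, so r = 7.
The 7 still-open variables draw from only 7 values {6, 8, 9, 10, 12, 13, 14}, so each is used; only v can be 8, hence v = 8.
Among the 6 still-open variables, 14 fits only s (and all 6 values in {6, 9, 10, 12, 13, 14} must be used), so s = 14.
The 5 still-open variables draw from only 5 values {6, 9, 10, 12, 13}, so each is used; only t can be 13, hence t = 13.

13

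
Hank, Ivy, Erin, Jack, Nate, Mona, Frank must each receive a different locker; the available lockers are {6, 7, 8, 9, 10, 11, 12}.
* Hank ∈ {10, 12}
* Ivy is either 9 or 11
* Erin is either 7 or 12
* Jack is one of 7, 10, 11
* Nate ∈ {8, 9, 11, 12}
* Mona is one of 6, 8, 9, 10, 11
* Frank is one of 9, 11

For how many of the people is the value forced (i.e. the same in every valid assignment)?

2

Among the 7 variables, 6 fits only Mona (and all 7 values in {6, 7, 8, 9, 10, 11, 12} must be used), so Mona = 6.
The 6 still-open variables draw from only 6 values {7, 8, 9, 10, 11, 12}, so each is used; only Nate can be 8, hence Nate = 8.
Ivy and Frank between them cover only {9, 11} — a naked pair. Remove those values from Jack.
Determined: Nate=8, Mona=6. The other people each still have more than one consistent value. That makes 2.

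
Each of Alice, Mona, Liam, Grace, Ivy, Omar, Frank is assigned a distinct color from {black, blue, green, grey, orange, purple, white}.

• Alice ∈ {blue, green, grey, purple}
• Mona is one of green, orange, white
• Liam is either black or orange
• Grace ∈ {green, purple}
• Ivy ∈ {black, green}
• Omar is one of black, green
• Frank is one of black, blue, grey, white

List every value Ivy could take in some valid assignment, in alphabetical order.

black, green

Ivy and Omar between them cover only {black, green} — a naked pair. Remove those values from Alice, Mona, Liam, Grace, Frank.
Liam must be orange (only option left). So Mona can't be orange.
Grace's domain is down to {purple}, so Grace = purple. So Alice can't be purple.
That leaves Mona = white. Remove white from Frank.
No further eliminations apply; Ivy can still be any of black, green.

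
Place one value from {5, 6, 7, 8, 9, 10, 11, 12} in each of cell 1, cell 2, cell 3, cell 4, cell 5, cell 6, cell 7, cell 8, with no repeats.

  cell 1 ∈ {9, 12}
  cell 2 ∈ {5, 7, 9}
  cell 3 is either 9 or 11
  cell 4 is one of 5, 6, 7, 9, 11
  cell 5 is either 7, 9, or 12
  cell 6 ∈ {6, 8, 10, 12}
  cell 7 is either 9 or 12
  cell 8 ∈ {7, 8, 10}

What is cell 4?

6

cell 1 and cell 7 share exactly the 2 values {9, 12}; by pigeonhole those values go to them, so strike 9, 12 from cell 2, cell 3, cell 4, cell 5, cell 6.
That leaves cell 3 = 11. Remove 11 from cell 4.
cell 5 has just one choice, so cell 5 = 7. Eliminate 7 elsewhere: cell 2, cell 4, cell 8.
cell 2 has just one choice, so cell 2 = 5. Remove 5 from cell 4.
So cell 4 = 6.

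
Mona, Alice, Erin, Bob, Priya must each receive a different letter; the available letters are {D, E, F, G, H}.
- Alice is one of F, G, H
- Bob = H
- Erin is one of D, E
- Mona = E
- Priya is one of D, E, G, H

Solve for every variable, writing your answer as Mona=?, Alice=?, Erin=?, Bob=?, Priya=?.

Mona has just one choice, so Mona = E. Eliminate E elsewhere: Erin, Priya.
Erin's domain is down to {D}, so Erin = D. Strike D from Priya.
Bob has just one choice, so Bob = H. So Alice, Priya can't be H.
That leaves Priya = G. Remove G from Alice.
Alice's domain is down to {F}, so Alice = F.

Mona=E, Alice=F, Erin=D, Bob=H, Priya=G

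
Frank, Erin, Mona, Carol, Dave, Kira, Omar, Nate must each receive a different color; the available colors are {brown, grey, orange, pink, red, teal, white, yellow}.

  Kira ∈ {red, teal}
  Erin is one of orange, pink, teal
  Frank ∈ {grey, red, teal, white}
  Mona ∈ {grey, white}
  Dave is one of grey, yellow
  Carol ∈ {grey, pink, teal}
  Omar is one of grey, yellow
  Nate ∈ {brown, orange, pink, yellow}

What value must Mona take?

Among the 8 variables, brown fits only Nate (and all 8 values in {brown, grey, orange, pink, red, teal, white, yellow} must be used), so Nate = brown.
The 7 still-open variables together cover exactly {grey, orange, pink, red, teal, white, yellow} — 7 values for 7 variables — and orange appears only in Erin's list, so Erin = orange.
The 6 still-open variables draw from only 6 values {grey, pink, red, teal, white, yellow}, so each is used; only Carol can be pink, hence Carol = pink.
Dave and Omar between them cover only {grey, yellow} — a naked pair. Remove those values from Frank, Mona.
So Mona = white.

white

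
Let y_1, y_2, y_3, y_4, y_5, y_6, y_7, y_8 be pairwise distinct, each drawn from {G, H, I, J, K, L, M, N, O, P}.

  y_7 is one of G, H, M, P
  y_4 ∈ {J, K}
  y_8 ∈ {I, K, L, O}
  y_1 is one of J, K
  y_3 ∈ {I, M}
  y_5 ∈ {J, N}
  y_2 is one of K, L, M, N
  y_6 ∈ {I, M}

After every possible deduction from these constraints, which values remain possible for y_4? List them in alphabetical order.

J, K

y_1 and y_4 share exactly the 2 values {J, K}; by pigeonhole those values go to them, so strike J, K from y_2, y_5, y_8.
y_5's domain is down to {N}, so y_5 = N. Eliminate N elsewhere: y_2.
y_3 and y_6 between them cover only {I, M} — a naked pair. Remove those values from y_2, y_7, y_8.
y_2 has just one choice, so y_2 = L. Strike L from y_8.
y_8's domain is down to {O}, so y_8 = O.
No further eliminations apply; y_4 can still be any of J, K.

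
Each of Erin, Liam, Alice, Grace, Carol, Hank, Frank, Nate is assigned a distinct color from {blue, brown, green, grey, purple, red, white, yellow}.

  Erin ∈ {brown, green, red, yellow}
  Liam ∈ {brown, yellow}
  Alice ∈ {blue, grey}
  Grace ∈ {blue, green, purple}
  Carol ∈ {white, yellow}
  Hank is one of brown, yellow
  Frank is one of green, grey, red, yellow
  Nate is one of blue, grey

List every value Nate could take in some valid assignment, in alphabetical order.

blue, grey

The 8 variables together cover exactly {blue, brown, green, grey, purple, red, white, yellow} — 8 values for 8 variables — and purple appears only in Grace's list, so Grace = purple.
The 7 still-open variables together cover exactly {blue, brown, green, grey, red, white, yellow} — 7 values for 7 variables — and white appears only in Carol's list, so Carol = white.
The 2 variables Liam and Hank are confined to {brown, yellow}, which locks those values in; drop them from Erin, Frank.
The 2 variables Alice and Nate are confined to {blue, grey}, which locks those values in; drop them from Frank.
No further eliminations apply; Nate can still be any of blue, grey.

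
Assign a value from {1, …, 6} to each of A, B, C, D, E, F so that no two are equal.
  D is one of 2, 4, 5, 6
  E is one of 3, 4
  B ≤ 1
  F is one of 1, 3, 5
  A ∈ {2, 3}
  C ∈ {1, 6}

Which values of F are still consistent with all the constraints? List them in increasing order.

3, 5

B must be 1 (only option left). So C, F can't be 1.
C has just one choice, so C = 6. Remove 6 from D.
No further eliminations apply; F can still be any of 3, 5.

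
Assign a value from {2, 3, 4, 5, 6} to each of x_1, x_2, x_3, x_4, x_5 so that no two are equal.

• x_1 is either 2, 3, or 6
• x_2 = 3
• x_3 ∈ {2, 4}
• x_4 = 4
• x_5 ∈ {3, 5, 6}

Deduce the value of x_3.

x_2's domain is down to {3}, so x_2 = 3. Eliminate 3 elsewhere: x_1, x_5.
x_4 must be 4 (only option left). Strike 4 from x_3.
So x_3 = 2.

2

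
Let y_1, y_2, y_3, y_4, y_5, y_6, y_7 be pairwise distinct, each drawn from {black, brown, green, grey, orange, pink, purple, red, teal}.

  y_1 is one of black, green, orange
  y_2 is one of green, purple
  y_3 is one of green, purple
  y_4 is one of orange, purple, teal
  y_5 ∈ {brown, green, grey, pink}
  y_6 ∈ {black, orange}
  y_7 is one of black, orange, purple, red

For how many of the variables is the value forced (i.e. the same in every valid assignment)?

2

y_2 and y_3 between them cover only {green, purple} — a naked pair. Remove those values from y_1, y_4, y_5, y_7.
The 2 variables y_1 and y_6 are confined to {black, orange}, which locks those values in; drop them from y_4, y_7.
y_4 has just one choice, so y_4 = teal.
That leaves y_7 = red.
Determined: y_4=teal, y_7=red. The other variables each still have more than one consistent value. That makes 2.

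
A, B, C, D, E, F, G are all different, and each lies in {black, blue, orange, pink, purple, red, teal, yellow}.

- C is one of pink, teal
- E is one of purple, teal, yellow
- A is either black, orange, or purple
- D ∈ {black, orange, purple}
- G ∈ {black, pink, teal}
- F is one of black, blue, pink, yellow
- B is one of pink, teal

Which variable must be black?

G

The 7 variables together cover exactly {black, blue, orange, pink, purple, teal, yellow} — 7 values for 7 variables — and blue appears only in F's list, so F = blue.
The 6 still-open variables draw from only 6 values {black, orange, pink, purple, teal, yellow}, so each is used; only E can be yellow, hence E = yellow.
The 2 variables B and C are confined to {pink, teal}, which locks those values in; drop them from G.
So black goes to G.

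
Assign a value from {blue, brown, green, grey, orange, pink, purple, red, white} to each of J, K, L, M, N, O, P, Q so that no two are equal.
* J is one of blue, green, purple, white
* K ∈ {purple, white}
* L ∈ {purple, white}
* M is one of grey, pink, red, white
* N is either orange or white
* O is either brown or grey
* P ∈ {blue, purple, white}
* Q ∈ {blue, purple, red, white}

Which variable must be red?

K and L share exactly the 2 values {purple, white}; by pigeonhole those values go to them, so strike purple, white from J, M, N, P, Q.
That leaves N = orange.
P must be blue (only option left). Eliminate blue elsewhere: J, Q.
So red goes to Q.

Q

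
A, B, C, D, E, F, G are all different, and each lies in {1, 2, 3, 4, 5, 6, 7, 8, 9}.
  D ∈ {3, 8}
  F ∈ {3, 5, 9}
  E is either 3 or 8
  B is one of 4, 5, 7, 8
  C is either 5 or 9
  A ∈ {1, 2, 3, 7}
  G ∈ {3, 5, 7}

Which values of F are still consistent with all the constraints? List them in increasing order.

The 2 variables D and E are confined to {3, 8}, which locks those values in; drop them from A, B, F, G.
The 2 variables C and F are confined to {5, 9}, which locks those values in; drop them from B, G.
G must be 7 (only option left). Strike 7 from A, B.
B has just one choice, so B = 4.
No further eliminations apply; F can still be any of 5, 9.

5, 9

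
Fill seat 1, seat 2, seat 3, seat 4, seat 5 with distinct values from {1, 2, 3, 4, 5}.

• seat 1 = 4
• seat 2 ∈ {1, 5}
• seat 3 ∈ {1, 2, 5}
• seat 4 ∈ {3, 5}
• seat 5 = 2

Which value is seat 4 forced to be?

seat 1 must be 4 (only option left).
seat 5 has just one choice, so seat 5 = 2. Eliminate 2 elsewhere: seat 3.
The 3 still-open variables together cover exactly {1, 3, 5} — 3 values for 3 variables — and 3 appears only in seat 4's list, so seat 4 = 3.

3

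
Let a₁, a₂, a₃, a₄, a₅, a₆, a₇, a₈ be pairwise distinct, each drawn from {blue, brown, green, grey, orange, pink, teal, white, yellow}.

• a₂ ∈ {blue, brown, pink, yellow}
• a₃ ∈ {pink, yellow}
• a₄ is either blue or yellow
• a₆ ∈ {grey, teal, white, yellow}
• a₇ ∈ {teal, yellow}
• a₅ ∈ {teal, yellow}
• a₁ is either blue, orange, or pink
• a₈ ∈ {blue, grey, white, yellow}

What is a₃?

Among the 8 variables, brown fits only a₂ (and all 8 values in {blue, brown, grey, orange, pink, teal, white, yellow} must be used), so a₂ = brown.
The 7 still-open variables together cover exactly {blue, grey, orange, pink, teal, white, yellow} — 7 values for 7 variables — and orange appears only in a₁'s list, so a₁ = orange.
The 6 still-open variables draw from only 6 values {blue, grey, pink, teal, white, yellow}, so each is used; only a₃ can be pink, hence a₃ = pink.

pink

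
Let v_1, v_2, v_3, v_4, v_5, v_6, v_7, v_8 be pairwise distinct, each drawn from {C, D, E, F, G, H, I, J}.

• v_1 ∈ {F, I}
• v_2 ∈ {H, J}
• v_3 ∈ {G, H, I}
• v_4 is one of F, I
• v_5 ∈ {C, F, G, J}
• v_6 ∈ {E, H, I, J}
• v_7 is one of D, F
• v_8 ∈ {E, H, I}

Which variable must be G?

v_3

The 8 variables together cover exactly {C, D, E, F, G, H, I, J} — 8 values for 8 variables — and C appears only in v_5's list, so v_5 = C.
The 7 still-open variables draw from only 7 values {D, E, F, G, H, I, J}, so each is used; only v_7 can be D, hence v_7 = D.
The 6 still-open variables draw from only 6 values {E, F, G, H, I, J}, so each is used; only v_3 can be G, hence v_3 = G.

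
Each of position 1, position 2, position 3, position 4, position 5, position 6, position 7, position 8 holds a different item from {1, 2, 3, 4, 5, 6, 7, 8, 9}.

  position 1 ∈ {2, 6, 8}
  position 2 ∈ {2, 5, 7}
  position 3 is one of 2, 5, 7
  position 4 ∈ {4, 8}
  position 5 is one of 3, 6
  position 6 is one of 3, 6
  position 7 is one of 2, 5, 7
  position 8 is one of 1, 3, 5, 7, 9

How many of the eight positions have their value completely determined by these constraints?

The 2 variables position 5 and position 6 are confined to {3, 6}, which locks those values in; drop them from position 1, position 8.
The 3 variables position 2, position 3, position 7 are confined to {2, 5, 7}, which locks those values in; drop them from position 1, position 8.
position 1 has just one choice, so position 1 = 8. Remove 8 from position 4.
position 4 has just one choice, so position 4 = 4.
Determined: position 1=8, position 4=4. The other positions each still have more than one consistent value. That makes 2.

2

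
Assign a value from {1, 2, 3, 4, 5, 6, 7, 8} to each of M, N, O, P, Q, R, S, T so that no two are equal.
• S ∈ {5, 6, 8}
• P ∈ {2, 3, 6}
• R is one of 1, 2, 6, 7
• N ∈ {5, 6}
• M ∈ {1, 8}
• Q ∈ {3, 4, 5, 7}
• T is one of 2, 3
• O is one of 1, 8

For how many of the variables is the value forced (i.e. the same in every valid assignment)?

The 8 variables together cover exactly {1, 2, 3, 4, 5, 6, 7, 8} — 8 values for 8 variables — and 4 appears only in Q's list, so Q = 4.
The 7 still-open variables together cover exactly {1, 2, 3, 5, 6, 7, 8} — 7 values for 7 variables — and 7 appears only in R's list, so R = 7.
M and O share exactly the 2 values {1, 8}; by pigeonhole those values go to them, so strike 1, 8 from S.
N and S between them cover only {5, 6} — a naked pair. Remove those values from P.
Determined: Q=4, R=7. The other variables each still have more than one consistent value. That makes 2.

2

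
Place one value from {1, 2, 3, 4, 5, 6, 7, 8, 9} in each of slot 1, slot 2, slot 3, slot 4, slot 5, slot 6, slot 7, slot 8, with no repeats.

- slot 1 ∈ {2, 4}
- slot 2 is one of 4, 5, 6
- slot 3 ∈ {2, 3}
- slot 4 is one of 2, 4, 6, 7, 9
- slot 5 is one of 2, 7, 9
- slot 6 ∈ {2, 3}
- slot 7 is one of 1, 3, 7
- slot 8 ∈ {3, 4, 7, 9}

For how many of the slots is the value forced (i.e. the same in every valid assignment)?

The 8 variables draw from only 8 values {1, 2, 3, 4, 5, 6, 7, 9}, so each is used; only slot 7 can be 1, hence slot 7 = 1.
The 7 still-open variables together cover exactly {2, 3, 4, 5, 6, 7, 9} — 7 values for 7 variables — and 5 appears only in slot 2's list, so slot 2 = 5.
The 6 still-open variables together cover exactly {2, 3, 4, 6, 7, 9} — 6 values for 6 variables — and 6 appears only in slot 4's list, so slot 4 = 6.
The 2 variables slot 3 and slot 6 are confined to {2, 3}, which locks those values in; drop them from slot 1, slot 5, slot 8.
slot 1 must be 4 (only option left). Remove 4 from slot 8.
Determined: slot 1=4, slot 2=5, slot 4=6, slot 7=1. The other slots each still have more than one consistent value. That makes 4.

4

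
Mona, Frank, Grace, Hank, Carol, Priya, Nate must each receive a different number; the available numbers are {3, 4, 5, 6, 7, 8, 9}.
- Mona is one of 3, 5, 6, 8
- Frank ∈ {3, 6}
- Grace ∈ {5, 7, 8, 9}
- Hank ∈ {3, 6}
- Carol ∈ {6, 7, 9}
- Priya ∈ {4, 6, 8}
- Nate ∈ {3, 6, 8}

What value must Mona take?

5

The 7 variables together cover exactly {3, 4, 5, 6, 7, 8, 9} — 7 values for 7 variables — and 4 appears only in Priya's list, so Priya = 4.
The 2 variables Frank and Hank are confined to {3, 6}, which locks those values in; drop them from Mona, Carol, Nate.
Nate has just one choice, so Nate = 8. Eliminate 8 elsewhere: Mona, Grace.
So Mona = 5.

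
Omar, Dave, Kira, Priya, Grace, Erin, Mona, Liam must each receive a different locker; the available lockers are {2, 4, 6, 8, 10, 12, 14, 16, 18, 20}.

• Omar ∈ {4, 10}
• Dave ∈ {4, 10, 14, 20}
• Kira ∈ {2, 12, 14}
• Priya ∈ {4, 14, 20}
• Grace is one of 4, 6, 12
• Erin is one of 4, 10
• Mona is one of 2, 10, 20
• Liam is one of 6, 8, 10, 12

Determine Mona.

The 8 variables together cover exactly {2, 4, 6, 8, 10, 12, 14, 20} — 8 values for 8 variables — and 8 appears only in Liam's list, so Liam = 8.
Among the 7 still-open variables, 6 fits only Grace (and all 7 values in {2, 4, 6, 10, 12, 14, 20} must be used), so Grace = 6.
The 6 still-open variables draw from only 6 values {2, 4, 10, 12, 14, 20}, so each is used; only Kira can be 12, hence Kira = 12.
The 5 still-open variables draw from only 5 values {2, 4, 10, 14, 20}, so each is used; only Mona can be 2, hence Mona = 2.

2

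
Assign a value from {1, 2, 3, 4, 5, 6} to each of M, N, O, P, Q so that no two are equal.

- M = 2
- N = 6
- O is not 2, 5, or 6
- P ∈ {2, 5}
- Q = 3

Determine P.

5

M must be 2 (only option left). So P can't be 2.
So P = 5.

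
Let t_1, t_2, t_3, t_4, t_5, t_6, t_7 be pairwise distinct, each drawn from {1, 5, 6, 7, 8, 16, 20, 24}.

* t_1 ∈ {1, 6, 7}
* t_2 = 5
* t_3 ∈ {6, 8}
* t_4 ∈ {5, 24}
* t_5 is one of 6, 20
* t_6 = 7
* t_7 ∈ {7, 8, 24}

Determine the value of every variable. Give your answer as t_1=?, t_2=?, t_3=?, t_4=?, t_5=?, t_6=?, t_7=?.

t_2 must be 5 (only option left). Strike 5 from t_4.
t_4 has just one choice, so t_4 = 24. Eliminate 24 elsewhere: t_7.
t_6's domain is down to {7}, so t_6 = 7. Eliminate 7 elsewhere: t_1, t_7.
t_7 must be 8 (only option left). So t_3 can't be 8.
That leaves t_3 = 6. Remove 6 from t_1, t_5.
That leaves t_5 = 20.
That leaves t_1 = 1.

t_1=1, t_2=5, t_3=6, t_4=24, t_5=20, t_6=7, t_7=8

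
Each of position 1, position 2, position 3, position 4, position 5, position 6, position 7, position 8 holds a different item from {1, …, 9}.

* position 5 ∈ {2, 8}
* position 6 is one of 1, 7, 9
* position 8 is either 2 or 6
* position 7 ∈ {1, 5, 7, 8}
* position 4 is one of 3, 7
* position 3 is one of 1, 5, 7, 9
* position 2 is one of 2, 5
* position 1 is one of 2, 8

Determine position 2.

5

The 8 variables draw from only 8 values {1, 2, 3, 5, 6, 7, 8, 9}, so each is used; only position 4 can be 3, hence position 4 = 3.
Among the 7 still-open variables, 6 fits only position 8 (and all 7 values in {1, 2, 5, 6, 7, 8, 9} must be used), so position 8 = 6.
The 2 variables position 1 and position 5 are confined to {2, 8}, which locks those values in; drop them from position 2, position 7.
So position 2 = 5.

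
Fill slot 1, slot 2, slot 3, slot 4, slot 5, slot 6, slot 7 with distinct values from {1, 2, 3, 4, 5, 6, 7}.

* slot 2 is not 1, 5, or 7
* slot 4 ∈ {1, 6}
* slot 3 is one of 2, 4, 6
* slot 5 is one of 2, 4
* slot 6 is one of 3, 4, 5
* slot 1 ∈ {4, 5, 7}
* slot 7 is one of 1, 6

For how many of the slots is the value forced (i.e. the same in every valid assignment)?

The 7 variables together cover exactly {1, 2, 3, 4, 5, 6, 7} — 7 values for 7 variables — and 7 appears only in slot 1's list, so slot 1 = 7.
The 6 still-open variables together cover exactly {1, 2, 3, 4, 5, 6} — 6 values for 6 variables — and 5 appears only in slot 6's list, so slot 6 = 5.
The 5 still-open variables draw from only 5 values {1, 2, 3, 4, 6}, so each is used; only slot 2 can be 3, hence slot 2 = 3.
slot 4 and slot 7 share exactly the 2 values {1, 6}; by pigeonhole those values go to them, so strike 1, 6 from slot 3.
Determined: slot 1=7, slot 2=3, slot 6=5. The other slots each still have more than one consistent value. That makes 3.

3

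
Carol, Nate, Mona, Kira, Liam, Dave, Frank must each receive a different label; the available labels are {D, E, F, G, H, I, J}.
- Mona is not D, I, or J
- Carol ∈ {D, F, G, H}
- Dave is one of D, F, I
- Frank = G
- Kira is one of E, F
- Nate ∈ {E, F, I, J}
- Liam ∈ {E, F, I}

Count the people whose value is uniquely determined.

2

Frank must be G (only option left). Eliminate G elsewhere: Carol, Mona.
Among the 6 still-open variables, J fits only Nate (and all 6 values in {D, E, F, H, I, J} must be used), so Nate = J.
Determined: Nate=J, Frank=G. The other people each still have more than one consistent value. That makes 2.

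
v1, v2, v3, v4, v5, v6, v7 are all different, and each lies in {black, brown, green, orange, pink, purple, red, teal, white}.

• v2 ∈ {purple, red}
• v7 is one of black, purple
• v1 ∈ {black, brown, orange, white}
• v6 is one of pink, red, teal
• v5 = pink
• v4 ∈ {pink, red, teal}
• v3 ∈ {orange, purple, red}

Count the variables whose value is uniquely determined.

4

v5 has just one choice, so v5 = pink. Remove pink from v4, v6.
The 2 variables v4 and v6 are confined to {red, teal}, which locks those values in; drop them from v2, v3.
v2 must be purple (only option left). Remove purple from v3, v7.
v3 must be orange (only option left). Eliminate orange elsewhere: v1.
v7's domain is down to {black}, so v7 = black. So v1 can't be black.
Determined: v2=purple, v3=orange, v5=pink, v7=black. The other variables each still have more than one consistent value. That makes 4.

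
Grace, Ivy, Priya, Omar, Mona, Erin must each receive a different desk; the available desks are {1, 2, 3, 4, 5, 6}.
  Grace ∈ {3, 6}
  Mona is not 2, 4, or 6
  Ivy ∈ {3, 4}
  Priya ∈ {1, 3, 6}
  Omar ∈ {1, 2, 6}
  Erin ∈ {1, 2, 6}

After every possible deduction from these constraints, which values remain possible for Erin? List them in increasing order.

1, 2, 6

Among the 6 variables, 4 fits only Ivy (and all 6 values in {1, 2, 3, 4, 5, 6} must be used), so Ivy = 4.
Among the 5 still-open variables, 5 fits only Mona (and all 5 values in {1, 2, 3, 5, 6} must be used), so Mona = 5.
No further eliminations apply; Erin can still be any of 1, 2, 6.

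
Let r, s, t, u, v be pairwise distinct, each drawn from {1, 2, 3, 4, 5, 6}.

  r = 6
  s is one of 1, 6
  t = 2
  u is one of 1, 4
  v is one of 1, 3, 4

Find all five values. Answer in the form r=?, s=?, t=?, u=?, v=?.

r=6, s=1, t=2, u=4, v=3

r must be 6 (only option left). Eliminate 6 elsewhere: s.
s has just one choice, so s = 1. Eliminate 1 elsewhere: u, v.
t has just one choice, so t = 2.
u has just one choice, so u = 4. Remove 4 from v.
v has just one choice, so v = 3.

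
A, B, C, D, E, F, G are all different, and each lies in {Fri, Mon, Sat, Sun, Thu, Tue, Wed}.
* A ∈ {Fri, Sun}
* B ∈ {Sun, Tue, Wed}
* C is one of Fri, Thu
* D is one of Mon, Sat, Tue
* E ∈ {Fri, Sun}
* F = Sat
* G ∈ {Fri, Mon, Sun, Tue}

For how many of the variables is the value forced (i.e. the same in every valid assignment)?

F must be Sat (only option left). Eliminate Sat elsewhere: D.
Among the 6 still-open variables, Thu fits only C (and all 6 values in {Fri, Mon, Sun, Thu, Tue, Wed} must be used), so C = Thu.
Among the 5 still-open variables, Wed fits only B (and all 5 values in {Fri, Mon, Sun, Tue, Wed} must be used), so B = Wed.
A and E share exactly the 2 values {Fri, Sun}; by pigeonhole those values go to them, so strike Fri, Sun from G.
Determined: B=Wed, C=Thu, F=Sat. The other variables each still have more than one consistent value. That makes 3.

3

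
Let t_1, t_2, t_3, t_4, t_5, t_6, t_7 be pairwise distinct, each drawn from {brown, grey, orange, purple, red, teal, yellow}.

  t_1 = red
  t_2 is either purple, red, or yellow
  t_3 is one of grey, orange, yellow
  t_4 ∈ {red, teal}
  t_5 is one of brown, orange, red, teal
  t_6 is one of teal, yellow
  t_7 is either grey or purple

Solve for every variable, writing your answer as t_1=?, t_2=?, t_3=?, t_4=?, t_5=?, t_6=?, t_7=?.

t_1 has just one choice, so t_1 = red. So t_2, t_4, t_5 can't be red.
t_4 must be teal (only option left). Strike teal from t_5, t_6.
t_6's domain is down to {yellow}, so t_6 = yellow. Strike yellow from t_2, t_3.
t_2 must be purple (only option left). Strike purple from t_7.
t_7's domain is down to {grey}, so t_7 = grey. Remove grey from t_3.
t_3's domain is down to {orange}, so t_3 = orange. Remove orange from t_5.
That leaves t_5 = brown.

t_1=red, t_2=purple, t_3=orange, t_4=teal, t_5=brown, t_6=yellow, t_7=grey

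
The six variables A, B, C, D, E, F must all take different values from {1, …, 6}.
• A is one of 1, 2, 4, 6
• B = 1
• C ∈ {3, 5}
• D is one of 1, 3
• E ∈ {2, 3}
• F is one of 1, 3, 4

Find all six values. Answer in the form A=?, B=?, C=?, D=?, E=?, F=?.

A=6, B=1, C=5, D=3, E=2, F=4

B has just one choice, so B = 1. Eliminate 1 elsewhere: A, D, F.
D's domain is down to {3}, so D = 3. Strike 3 from C, E, F.
That leaves E = 2. Eliminate 2 elsewhere: A.
F has just one choice, so F = 4. So A can't be 4.
A has just one choice, so A = 6.
C must be 5 (only option left).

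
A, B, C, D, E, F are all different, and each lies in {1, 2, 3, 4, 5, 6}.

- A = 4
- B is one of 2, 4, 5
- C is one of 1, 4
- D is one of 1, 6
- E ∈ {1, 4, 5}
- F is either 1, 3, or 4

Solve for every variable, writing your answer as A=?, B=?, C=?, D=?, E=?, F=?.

A=4, B=2, C=1, D=6, E=5, F=3

A's domain is down to {4}, so A = 4. Remove 4 from B, C, E, F.
C has just one choice, so C = 1. So D, E, F can't be 1.
D must be 6 (only option left).
E's domain is down to {5}, so E = 5. Eliminate 5 elsewhere: B.
F has just one choice, so F = 3.
That leaves B = 2.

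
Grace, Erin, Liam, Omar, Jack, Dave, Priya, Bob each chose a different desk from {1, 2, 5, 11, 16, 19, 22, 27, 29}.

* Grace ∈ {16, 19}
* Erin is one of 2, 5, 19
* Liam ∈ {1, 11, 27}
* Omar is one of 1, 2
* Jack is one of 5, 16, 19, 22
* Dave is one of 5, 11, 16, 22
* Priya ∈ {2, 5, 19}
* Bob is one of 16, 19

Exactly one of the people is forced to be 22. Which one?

Jack

The 8 variables draw from only 8 values {1, 2, 5, 11, 16, 19, 22, 27}, so each is used; only Liam can be 27, hence Liam = 27.
The 7 still-open variables together cover exactly {1, 2, 5, 11, 16, 19, 22} — 7 values for 7 variables — and 1 appears only in Omar's list, so Omar = 1.
Among the 6 still-open variables, 11 fits only Dave (and all 6 values in {2, 5, 11, 16, 19, 22} must be used), so Dave = 11.
Among the 5 still-open variables, 22 fits only Jack (and all 5 values in {2, 5, 16, 19, 22} must be used), so Jack = 22.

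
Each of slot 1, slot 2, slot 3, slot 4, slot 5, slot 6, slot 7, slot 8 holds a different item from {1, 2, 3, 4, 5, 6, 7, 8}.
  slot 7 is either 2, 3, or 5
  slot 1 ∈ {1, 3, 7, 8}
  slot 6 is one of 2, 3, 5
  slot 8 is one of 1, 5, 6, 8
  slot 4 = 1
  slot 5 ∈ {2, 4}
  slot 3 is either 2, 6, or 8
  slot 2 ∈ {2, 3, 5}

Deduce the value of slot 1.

slot 4's domain is down to {1}, so slot 4 = 1. Remove 1 from slot 1, slot 8.
The 7 still-open variables together cover exactly {2, 3, 4, 5, 6, 7, 8} — 7 values for 7 variables — and 4 appears only in slot 5's list, so slot 5 = 4.
The 6 still-open variables draw from only 6 values {2, 3, 5, 6, 7, 8}, so each is used; only slot 1 can be 7, hence slot 1 = 7.

7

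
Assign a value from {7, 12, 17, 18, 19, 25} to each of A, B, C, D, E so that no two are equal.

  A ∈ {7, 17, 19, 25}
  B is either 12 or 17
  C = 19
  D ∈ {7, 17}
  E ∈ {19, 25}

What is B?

12

C must be 19 (only option left). Eliminate 19 elsewhere: A, E.
E must be 25 (only option left). So A can't be 25.
Among the 3 still-open variables, 12 fits only B (and all 3 values in {7, 12, 17} must be used), so B = 12.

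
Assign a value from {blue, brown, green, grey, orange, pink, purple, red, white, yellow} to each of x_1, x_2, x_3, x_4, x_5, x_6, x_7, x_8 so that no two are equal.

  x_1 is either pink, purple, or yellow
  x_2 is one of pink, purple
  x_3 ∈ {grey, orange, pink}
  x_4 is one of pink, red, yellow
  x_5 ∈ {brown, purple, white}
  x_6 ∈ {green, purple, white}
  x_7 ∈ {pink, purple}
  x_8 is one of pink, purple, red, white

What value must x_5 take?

brown

x_2 and x_7 share exactly the 2 values {pink, purple}; by pigeonhole those values go to them, so strike pink, purple from x_1, x_3, x_4, x_5, x_6, x_8.
That leaves x_1 = yellow. Remove yellow from x_4.
x_4 must be red (only option left). So x_8 can't be red.
x_8's domain is down to {white}, so x_8 = white. Remove white from x_5, x_6.
So x_5 = brown.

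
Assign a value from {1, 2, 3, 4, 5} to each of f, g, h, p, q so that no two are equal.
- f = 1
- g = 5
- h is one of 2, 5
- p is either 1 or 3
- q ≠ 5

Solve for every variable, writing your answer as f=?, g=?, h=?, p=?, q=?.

f=1, g=5, h=2, p=3, q=4

f has just one choice, so f = 1. Eliminate 1 elsewhere: p, q.
g has just one choice, so g = 5. Strike 5 from h.
h's domain is down to {2}, so h = 2. So q can't be 2.
p's domain is down to {3}, so p = 3. Strike 3 from q.
q's domain is down to {4}, so q = 4.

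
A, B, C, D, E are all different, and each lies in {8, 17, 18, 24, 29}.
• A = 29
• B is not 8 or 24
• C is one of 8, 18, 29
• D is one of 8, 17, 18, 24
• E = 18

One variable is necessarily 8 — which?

C

A's domain is down to {29}, so A = 29. Strike 29 from B, C.
That leaves E = 18. Eliminate 18 elsewhere: B, C, D.
So 8 goes to C.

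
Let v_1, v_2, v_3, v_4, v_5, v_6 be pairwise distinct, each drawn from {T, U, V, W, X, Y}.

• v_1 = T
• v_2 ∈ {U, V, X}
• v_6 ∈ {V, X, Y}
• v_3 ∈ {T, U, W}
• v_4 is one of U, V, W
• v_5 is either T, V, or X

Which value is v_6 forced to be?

v_1 must be T (only option left). Eliminate T elsewhere: v_3, v_5.
Among the 5 still-open variables, Y fits only v_6 (and all 5 values in {U, V, W, X, Y} must be used), so v_6 = Y.

Y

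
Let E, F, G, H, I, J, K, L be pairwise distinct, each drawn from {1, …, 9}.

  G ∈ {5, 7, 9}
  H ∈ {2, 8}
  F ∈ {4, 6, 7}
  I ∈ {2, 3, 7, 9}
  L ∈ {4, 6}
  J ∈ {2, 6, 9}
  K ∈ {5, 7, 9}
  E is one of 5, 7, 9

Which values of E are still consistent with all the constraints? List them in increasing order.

5, 7, 9

The 8 variables draw from only 8 values {2, 3, 4, 5, 6, 7, 8, 9}, so each is used; only I can be 3, hence I = 3.
The 7 still-open variables draw from only 7 values {2, 4, 5, 6, 7, 8, 9}, so each is used; only H can be 8, hence H = 8.
Among the 6 still-open variables, 2 fits only J (and all 6 values in {2, 4, 5, 6, 7, 9} must be used), so J = 2.
The 3 variables E, G, K are confined to {5, 7, 9}, which locks those values in; drop them from F.
No further eliminations apply; E can still be any of 5, 7, 9.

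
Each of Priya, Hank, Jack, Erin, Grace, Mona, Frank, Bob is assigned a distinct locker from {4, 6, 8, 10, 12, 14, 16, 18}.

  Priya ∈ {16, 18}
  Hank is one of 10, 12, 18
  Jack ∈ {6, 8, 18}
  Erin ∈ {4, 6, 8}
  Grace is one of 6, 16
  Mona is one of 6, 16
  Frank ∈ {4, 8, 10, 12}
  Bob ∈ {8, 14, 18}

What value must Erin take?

The 8 variables together cover exactly {4, 6, 8, 10, 12, 14, 16, 18} — 8 values for 8 variables — and 14 appears only in Bob's list, so Bob = 14.
Grace and Mona between them cover only {6, 16} — a naked pair. Remove those values from Priya, Jack, Erin.
Priya has just one choice, so Priya = 18. So Hank, Jack can't be 18.
Jack's domain is down to {8}, so Jack = 8. So Erin, Frank can't be 8.
So Erin = 4.

4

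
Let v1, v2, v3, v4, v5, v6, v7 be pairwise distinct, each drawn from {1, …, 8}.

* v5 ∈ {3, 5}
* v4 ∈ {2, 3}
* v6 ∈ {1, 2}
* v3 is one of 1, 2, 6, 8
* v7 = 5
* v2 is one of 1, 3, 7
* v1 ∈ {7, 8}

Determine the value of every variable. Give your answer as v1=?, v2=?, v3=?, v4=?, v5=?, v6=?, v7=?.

v7 has just one choice, so v7 = 5. Eliminate 5 elsewhere: v5.
That leaves v5 = 3. Strike 3 from v2, v4.
v4 must be 2 (only option left). Remove 2 from v3, v6.
That leaves v6 = 1. So v2, v3 can't be 1.
That leaves v2 = 7. Eliminate 7 elsewhere: v1.
v1 must be 8 (only option left). Remove 8 from v3.
v3 must be 6 (only option left).

v1=8, v2=7, v3=6, v4=2, v5=3, v6=1, v7=5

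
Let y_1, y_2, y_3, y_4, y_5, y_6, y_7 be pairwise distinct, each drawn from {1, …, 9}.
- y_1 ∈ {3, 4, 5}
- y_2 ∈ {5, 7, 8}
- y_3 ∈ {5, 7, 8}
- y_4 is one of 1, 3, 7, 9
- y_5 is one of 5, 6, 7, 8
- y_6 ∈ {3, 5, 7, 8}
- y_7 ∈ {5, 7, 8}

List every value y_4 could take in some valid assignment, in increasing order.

1, 9

y_2, y_3, y_7 between them cover only {5, 7, 8} — a naked triple. Remove those values from y_1, y_4, y_5, y_6.
y_5 must be 6 (only option left).
That leaves y_6 = 3. Eliminate 3 elsewhere: y_1, y_4.
y_1 must be 4 (only option left).
No further eliminations apply; y_4 can still be any of 1, 9.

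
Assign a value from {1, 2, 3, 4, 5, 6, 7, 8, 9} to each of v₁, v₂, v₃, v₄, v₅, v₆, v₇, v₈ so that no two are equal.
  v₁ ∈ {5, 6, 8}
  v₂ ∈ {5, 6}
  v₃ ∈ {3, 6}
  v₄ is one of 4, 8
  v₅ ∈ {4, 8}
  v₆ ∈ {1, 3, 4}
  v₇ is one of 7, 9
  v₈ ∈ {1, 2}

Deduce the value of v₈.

The 2 variables v₄ and v₅ are confined to {4, 8}, which locks those values in; drop them from v₁, v₆.
v₁ and v₂ share exactly the 2 values {5, 6}; by pigeonhole those values go to them, so strike 5, 6 from v₃.
v₃'s domain is down to {3}, so v₃ = 3. So v₆ can't be 3.
v₆'s domain is down to {1}, so v₆ = 1. So v₈ can't be 1.
So v₈ = 2.

2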